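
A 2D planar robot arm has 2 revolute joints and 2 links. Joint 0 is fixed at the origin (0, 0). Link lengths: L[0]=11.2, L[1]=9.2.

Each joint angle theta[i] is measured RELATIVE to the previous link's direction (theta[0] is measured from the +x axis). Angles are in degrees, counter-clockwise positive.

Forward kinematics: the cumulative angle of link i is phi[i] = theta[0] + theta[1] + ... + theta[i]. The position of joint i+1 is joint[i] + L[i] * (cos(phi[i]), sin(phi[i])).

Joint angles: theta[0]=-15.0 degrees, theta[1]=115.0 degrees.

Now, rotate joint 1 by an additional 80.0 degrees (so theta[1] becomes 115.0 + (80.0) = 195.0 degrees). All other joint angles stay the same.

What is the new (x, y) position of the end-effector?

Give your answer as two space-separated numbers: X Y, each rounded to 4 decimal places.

Answer: 1.6184 -2.8988

Derivation:
joint[0] = (0.0000, 0.0000)  (base)
link 0: phi[0] = -15 = -15 deg
  cos(-15 deg) = 0.9659, sin(-15 deg) = -0.2588
  joint[1] = (0.0000, 0.0000) + 11.2 * (0.9659, -0.2588) = (0.0000 + 10.8184, 0.0000 + -2.8988) = (10.8184, -2.8988)
link 1: phi[1] = -15 + 195 = 180 deg
  cos(180 deg) = -1.0000, sin(180 deg) = 0.0000
  joint[2] = (10.8184, -2.8988) + 9.2 * (-1.0000, 0.0000) = (10.8184 + -9.2000, -2.8988 + 0.0000) = (1.6184, -2.8988)
End effector: (1.6184, -2.8988)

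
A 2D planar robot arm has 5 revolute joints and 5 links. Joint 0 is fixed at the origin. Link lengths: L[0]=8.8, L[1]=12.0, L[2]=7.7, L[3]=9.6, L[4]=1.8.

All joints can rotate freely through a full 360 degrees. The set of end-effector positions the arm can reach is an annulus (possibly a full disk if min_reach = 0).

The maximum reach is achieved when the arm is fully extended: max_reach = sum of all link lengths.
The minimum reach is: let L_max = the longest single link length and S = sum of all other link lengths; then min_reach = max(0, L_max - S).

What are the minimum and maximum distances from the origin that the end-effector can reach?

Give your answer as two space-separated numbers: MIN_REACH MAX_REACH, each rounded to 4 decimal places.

Link lengths: [8.8, 12.0, 7.7, 9.6, 1.8]
max_reach = 8.8 + 12 + 7.7 + 9.6 + 1.8 = 39.9
L_max = max([8.8, 12.0, 7.7, 9.6, 1.8]) = 12
S (sum of others) = 39.9 - 12 = 27.9
min_reach = max(0, 12 - 27.9) = max(0, -15.9) = 0

Answer: 0.0000 39.9000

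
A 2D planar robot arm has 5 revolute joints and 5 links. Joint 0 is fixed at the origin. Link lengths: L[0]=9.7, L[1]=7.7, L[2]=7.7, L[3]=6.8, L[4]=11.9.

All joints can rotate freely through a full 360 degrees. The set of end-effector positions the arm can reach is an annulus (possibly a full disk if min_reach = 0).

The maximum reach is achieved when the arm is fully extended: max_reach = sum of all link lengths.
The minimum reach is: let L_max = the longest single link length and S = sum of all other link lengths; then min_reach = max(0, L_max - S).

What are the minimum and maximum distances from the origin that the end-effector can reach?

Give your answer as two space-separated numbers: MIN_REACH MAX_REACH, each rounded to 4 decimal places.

Link lengths: [9.7, 7.7, 7.7, 6.8, 11.9]
max_reach = 9.7 + 7.7 + 7.7 + 6.8 + 11.9 = 43.8
L_max = max([9.7, 7.7, 7.7, 6.8, 11.9]) = 11.9
S (sum of others) = 43.8 - 11.9 = 31.9
min_reach = max(0, 11.9 - 31.9) = max(0, -20) = 0

Answer: 0.0000 43.8000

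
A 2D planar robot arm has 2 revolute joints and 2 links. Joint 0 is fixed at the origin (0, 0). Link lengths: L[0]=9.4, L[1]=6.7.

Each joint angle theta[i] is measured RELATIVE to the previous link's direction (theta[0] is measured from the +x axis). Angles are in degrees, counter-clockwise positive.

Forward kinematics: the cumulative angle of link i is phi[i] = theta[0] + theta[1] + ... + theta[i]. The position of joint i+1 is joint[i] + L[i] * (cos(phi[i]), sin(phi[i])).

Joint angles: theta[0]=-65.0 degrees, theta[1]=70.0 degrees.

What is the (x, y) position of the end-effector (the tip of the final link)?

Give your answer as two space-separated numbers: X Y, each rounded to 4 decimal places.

Answer: 10.6471 -7.9353

Derivation:
joint[0] = (0.0000, 0.0000)  (base)
link 0: phi[0] = -65 = -65 deg
  cos(-65 deg) = 0.4226, sin(-65 deg) = -0.9063
  joint[1] = (0.0000, 0.0000) + 9.4 * (0.4226, -0.9063) = (0.0000 + 3.9726, 0.0000 + -8.5193) = (3.9726, -8.5193)
link 1: phi[1] = -65 + 70 = 5 deg
  cos(5 deg) = 0.9962, sin(5 deg) = 0.0872
  joint[2] = (3.9726, -8.5193) + 6.7 * (0.9962, 0.0872) = (3.9726 + 6.6745, -8.5193 + 0.5839) = (10.6471, -7.9353)
End effector: (10.6471, -7.9353)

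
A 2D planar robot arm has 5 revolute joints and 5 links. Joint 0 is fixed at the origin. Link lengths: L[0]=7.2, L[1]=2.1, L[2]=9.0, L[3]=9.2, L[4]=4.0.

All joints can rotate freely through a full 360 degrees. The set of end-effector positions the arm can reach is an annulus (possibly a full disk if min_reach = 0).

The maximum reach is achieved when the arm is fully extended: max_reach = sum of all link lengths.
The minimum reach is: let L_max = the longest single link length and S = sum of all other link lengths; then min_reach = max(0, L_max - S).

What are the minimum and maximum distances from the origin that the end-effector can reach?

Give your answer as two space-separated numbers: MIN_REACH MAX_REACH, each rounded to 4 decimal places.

Answer: 0.0000 31.5000

Derivation:
Link lengths: [7.2, 2.1, 9.0, 9.2, 4.0]
max_reach = 7.2 + 2.1 + 9 + 9.2 + 4 = 31.5
L_max = max([7.2, 2.1, 9.0, 9.2, 4.0]) = 9.2
S (sum of others) = 31.5 - 9.2 = 22.3
min_reach = max(0, 9.2 - 22.3) = max(0, -13.1) = 0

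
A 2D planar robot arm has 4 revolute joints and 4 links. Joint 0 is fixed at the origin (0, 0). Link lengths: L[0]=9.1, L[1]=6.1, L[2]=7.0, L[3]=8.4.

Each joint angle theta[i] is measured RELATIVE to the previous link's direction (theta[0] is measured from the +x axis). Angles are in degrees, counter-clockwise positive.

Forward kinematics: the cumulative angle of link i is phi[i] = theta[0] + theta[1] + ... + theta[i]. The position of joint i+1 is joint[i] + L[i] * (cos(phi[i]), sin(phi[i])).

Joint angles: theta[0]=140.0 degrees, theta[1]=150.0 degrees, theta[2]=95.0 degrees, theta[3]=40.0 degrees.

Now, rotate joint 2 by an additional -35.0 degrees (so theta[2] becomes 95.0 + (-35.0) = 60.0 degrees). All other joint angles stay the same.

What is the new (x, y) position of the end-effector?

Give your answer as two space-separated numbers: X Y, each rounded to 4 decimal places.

Answer: 9.2836 3.1017

Derivation:
joint[0] = (0.0000, 0.0000)  (base)
link 0: phi[0] = 140 = 140 deg
  cos(140 deg) = -0.7660, sin(140 deg) = 0.6428
  joint[1] = (0.0000, 0.0000) + 9.1 * (-0.7660, 0.6428) = (0.0000 + -6.9710, 0.0000 + 5.8494) = (-6.9710, 5.8494)
link 1: phi[1] = 140 + 150 = 290 deg
  cos(290 deg) = 0.3420, sin(290 deg) = -0.9397
  joint[2] = (-6.9710, 5.8494) + 6.1 * (0.3420, -0.9397) = (-6.9710 + 2.0863, 5.8494 + -5.7321) = (-4.8847, 0.1172)
link 2: phi[2] = 140 + 150 + 60 = 350 deg
  cos(350 deg) = 0.9848, sin(350 deg) = -0.1736
  joint[3] = (-4.8847, 0.1172) + 7 * (0.9848, -0.1736) = (-4.8847 + 6.8937, 0.1172 + -1.2155) = (2.0090, -1.0983)
link 3: phi[3] = 140 + 150 + 60 + 40 = 390 deg
  cos(390 deg) = 0.8660, sin(390 deg) = 0.5000
  joint[4] = (2.0090, -1.0983) + 8.4 * (0.8660, 0.5000) = (2.0090 + 7.2746, -1.0983 + 4.2000) = (9.2836, 3.1017)
End effector: (9.2836, 3.1017)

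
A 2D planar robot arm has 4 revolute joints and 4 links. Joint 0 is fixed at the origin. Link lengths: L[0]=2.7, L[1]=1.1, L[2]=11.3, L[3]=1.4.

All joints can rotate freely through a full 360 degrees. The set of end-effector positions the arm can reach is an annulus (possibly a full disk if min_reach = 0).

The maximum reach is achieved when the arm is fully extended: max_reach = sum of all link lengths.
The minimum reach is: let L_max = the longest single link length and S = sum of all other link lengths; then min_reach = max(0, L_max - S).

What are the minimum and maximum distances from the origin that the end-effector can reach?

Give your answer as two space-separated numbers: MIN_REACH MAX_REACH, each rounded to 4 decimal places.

Link lengths: [2.7, 1.1, 11.3, 1.4]
max_reach = 2.7 + 1.1 + 11.3 + 1.4 = 16.5
L_max = max([2.7, 1.1, 11.3, 1.4]) = 11.3
S (sum of others) = 16.5 - 11.3 = 5.2
min_reach = max(0, 11.3 - 5.2) = max(0, 6.1) = 6.1

Answer: 6.1000 16.5000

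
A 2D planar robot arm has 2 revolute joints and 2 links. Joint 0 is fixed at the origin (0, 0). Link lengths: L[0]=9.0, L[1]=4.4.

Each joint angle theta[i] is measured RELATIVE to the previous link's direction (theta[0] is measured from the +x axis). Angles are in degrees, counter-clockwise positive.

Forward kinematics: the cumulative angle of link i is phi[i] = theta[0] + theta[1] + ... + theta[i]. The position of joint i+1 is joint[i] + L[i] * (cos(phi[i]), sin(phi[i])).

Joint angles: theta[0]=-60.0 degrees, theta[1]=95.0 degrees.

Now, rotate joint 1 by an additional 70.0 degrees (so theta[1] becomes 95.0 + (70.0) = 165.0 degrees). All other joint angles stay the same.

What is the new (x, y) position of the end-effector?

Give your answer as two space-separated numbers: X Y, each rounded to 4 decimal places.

Answer: 3.3612 -3.5442

Derivation:
joint[0] = (0.0000, 0.0000)  (base)
link 0: phi[0] = -60 = -60 deg
  cos(-60 deg) = 0.5000, sin(-60 deg) = -0.8660
  joint[1] = (0.0000, 0.0000) + 9 * (0.5000, -0.8660) = (0.0000 + 4.5000, 0.0000 + -7.7942) = (4.5000, -7.7942)
link 1: phi[1] = -60 + 165 = 105 deg
  cos(105 deg) = -0.2588, sin(105 deg) = 0.9659
  joint[2] = (4.5000, -7.7942) + 4.4 * (-0.2588, 0.9659) = (4.5000 + -1.1388, -7.7942 + 4.2501) = (3.3612, -3.5442)
End effector: (3.3612, -3.5442)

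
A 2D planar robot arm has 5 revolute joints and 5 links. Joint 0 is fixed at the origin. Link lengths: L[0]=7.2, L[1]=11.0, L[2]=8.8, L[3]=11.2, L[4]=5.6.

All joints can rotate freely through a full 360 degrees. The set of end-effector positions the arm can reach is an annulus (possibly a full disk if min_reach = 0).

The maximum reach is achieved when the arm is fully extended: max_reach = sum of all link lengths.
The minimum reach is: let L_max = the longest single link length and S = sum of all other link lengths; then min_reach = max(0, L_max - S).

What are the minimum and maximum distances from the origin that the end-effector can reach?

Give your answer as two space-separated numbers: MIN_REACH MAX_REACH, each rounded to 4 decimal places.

Link lengths: [7.2, 11.0, 8.8, 11.2, 5.6]
max_reach = 7.2 + 11 + 8.8 + 11.2 + 5.6 = 43.8
L_max = max([7.2, 11.0, 8.8, 11.2, 5.6]) = 11.2
S (sum of others) = 43.8 - 11.2 = 32.6
min_reach = max(0, 11.2 - 32.6) = max(0, -21.4) = 0

Answer: 0.0000 43.8000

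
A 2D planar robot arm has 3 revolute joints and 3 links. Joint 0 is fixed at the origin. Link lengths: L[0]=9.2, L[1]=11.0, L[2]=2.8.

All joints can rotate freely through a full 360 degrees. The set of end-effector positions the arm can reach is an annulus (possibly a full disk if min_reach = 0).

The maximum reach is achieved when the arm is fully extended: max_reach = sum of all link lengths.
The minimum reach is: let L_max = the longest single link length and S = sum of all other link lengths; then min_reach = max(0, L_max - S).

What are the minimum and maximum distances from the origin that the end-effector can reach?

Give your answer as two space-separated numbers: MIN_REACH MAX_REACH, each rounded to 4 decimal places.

Answer: 0.0000 23.0000

Derivation:
Link lengths: [9.2, 11.0, 2.8]
max_reach = 9.2 + 11 + 2.8 = 23
L_max = max([9.2, 11.0, 2.8]) = 11
S (sum of others) = 23 - 11 = 12
min_reach = max(0, 11 - 12) = max(0, -1) = 0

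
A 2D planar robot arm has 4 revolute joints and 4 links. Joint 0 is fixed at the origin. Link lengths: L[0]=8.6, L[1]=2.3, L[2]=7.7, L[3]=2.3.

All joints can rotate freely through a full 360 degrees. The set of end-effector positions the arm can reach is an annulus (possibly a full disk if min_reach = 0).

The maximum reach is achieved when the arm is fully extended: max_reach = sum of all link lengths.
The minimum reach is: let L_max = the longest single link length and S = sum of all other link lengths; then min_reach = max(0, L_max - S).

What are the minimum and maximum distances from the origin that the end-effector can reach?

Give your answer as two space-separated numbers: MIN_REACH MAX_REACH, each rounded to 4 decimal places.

Answer: 0.0000 20.9000

Derivation:
Link lengths: [8.6, 2.3, 7.7, 2.3]
max_reach = 8.6 + 2.3 + 7.7 + 2.3 = 20.9
L_max = max([8.6, 2.3, 7.7, 2.3]) = 8.6
S (sum of others) = 20.9 - 8.6 = 12.3
min_reach = max(0, 8.6 - 12.3) = max(0, -3.7) = 0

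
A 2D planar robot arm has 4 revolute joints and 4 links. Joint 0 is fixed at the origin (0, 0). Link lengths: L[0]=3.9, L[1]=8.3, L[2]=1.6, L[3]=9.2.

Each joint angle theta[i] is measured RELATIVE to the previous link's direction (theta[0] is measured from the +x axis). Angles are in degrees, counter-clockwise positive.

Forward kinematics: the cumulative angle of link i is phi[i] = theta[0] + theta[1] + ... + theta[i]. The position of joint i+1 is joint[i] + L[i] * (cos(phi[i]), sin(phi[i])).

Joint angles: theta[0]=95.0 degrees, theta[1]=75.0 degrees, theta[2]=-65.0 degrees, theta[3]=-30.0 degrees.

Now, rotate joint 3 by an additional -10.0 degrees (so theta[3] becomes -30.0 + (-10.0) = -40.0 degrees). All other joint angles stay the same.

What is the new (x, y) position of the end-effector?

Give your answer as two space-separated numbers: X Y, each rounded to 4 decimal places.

joint[0] = (0.0000, 0.0000)  (base)
link 0: phi[0] = 95 = 95 deg
  cos(95 deg) = -0.0872, sin(95 deg) = 0.9962
  joint[1] = (0.0000, 0.0000) + 3.9 * (-0.0872, 0.9962) = (0.0000 + -0.3399, 0.0000 + 3.8852) = (-0.3399, 3.8852)
link 1: phi[1] = 95 + 75 = 170 deg
  cos(170 deg) = -0.9848, sin(170 deg) = 0.1736
  joint[2] = (-0.3399, 3.8852) + 8.3 * (-0.9848, 0.1736) = (-0.3399 + -8.1739, 3.8852 + 1.4413) = (-8.5138, 5.3264)
link 2: phi[2] = 95 + 75 + -65 = 105 deg
  cos(105 deg) = -0.2588, sin(105 deg) = 0.9659
  joint[3] = (-8.5138, 5.3264) + 1.6 * (-0.2588, 0.9659) = (-8.5138 + -0.4141, 5.3264 + 1.5455) = (-8.9279, 6.8719)
link 3: phi[3] = 95 + 75 + -65 + -40 = 65 deg
  cos(65 deg) = 0.4226, sin(65 deg) = 0.9063
  joint[4] = (-8.9279, 6.8719) + 9.2 * (0.4226, 0.9063) = (-8.9279 + 3.8881, 6.8719 + 8.3380) = (-5.0398, 15.2100)
End effector: (-5.0398, 15.2100)

Answer: -5.0398 15.2100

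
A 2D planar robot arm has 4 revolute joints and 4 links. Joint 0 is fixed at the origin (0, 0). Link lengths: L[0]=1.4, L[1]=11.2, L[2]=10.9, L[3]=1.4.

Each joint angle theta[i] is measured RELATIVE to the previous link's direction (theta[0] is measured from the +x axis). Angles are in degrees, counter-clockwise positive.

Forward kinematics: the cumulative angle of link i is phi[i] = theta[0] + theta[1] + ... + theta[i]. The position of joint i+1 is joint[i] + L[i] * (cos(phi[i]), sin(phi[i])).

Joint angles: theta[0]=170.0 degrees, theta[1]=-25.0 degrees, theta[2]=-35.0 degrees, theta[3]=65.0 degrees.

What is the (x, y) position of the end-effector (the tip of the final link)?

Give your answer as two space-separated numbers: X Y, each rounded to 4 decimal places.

joint[0] = (0.0000, 0.0000)  (base)
link 0: phi[0] = 170 = 170 deg
  cos(170 deg) = -0.9848, sin(170 deg) = 0.1736
  joint[1] = (0.0000, 0.0000) + 1.4 * (-0.9848, 0.1736) = (0.0000 + -1.3787, 0.0000 + 0.2431) = (-1.3787, 0.2431)
link 1: phi[1] = 170 + -25 = 145 deg
  cos(145 deg) = -0.8192, sin(145 deg) = 0.5736
  joint[2] = (-1.3787, 0.2431) + 11.2 * (-0.8192, 0.5736) = (-1.3787 + -9.1745, 0.2431 + 6.4241) = (-10.5532, 6.6672)
link 2: phi[2] = 170 + -25 + -35 = 110 deg
  cos(110 deg) = -0.3420, sin(110 deg) = 0.9397
  joint[3] = (-10.5532, 6.6672) + 10.9 * (-0.3420, 0.9397) = (-10.5532 + -3.7280, 6.6672 + 10.2426) = (-14.2813, 16.9098)
link 3: phi[3] = 170 + -25 + -35 + 65 = 175 deg
  cos(175 deg) = -0.9962, sin(175 deg) = 0.0872
  joint[4] = (-14.2813, 16.9098) + 1.4 * (-0.9962, 0.0872) = (-14.2813 + -1.3947, 16.9098 + 0.1220) = (-15.6759, 17.0318)
End effector: (-15.6759, 17.0318)

Answer: -15.6759 17.0318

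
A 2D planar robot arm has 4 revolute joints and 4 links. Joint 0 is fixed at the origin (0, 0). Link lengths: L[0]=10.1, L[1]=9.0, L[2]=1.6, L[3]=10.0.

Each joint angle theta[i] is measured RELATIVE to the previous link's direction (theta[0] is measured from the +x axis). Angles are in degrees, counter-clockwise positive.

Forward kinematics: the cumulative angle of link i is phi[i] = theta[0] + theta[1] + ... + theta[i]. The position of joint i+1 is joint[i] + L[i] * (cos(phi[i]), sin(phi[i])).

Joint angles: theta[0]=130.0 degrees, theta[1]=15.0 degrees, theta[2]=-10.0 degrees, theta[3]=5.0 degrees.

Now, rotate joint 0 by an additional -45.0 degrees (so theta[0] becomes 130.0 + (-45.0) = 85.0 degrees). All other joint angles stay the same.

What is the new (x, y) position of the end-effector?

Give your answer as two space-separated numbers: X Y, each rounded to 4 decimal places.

joint[0] = (0.0000, 0.0000)  (base)
link 0: phi[0] = 85 = 85 deg
  cos(85 deg) = 0.0872, sin(85 deg) = 0.9962
  joint[1] = (0.0000, 0.0000) + 10.1 * (0.0872, 0.9962) = (0.0000 + 0.8803, 0.0000 + 10.0616) = (0.8803, 10.0616)
link 1: phi[1] = 85 + 15 = 100 deg
  cos(100 deg) = -0.1736, sin(100 deg) = 0.9848
  joint[2] = (0.8803, 10.0616) + 9 * (-0.1736, 0.9848) = (0.8803 + -1.5628, 10.0616 + 8.8633) = (-0.6826, 18.9248)
link 2: phi[2] = 85 + 15 + -10 = 90 deg
  cos(90 deg) = 0.0000, sin(90 deg) = 1.0000
  joint[3] = (-0.6826, 18.9248) + 1.6 * (0.0000, 1.0000) = (-0.6826 + 0.0000, 18.9248 + 1.6000) = (-0.6826, 20.5248)
link 3: phi[3] = 85 + 15 + -10 + 5 = 95 deg
  cos(95 deg) = -0.0872, sin(95 deg) = 0.9962
  joint[4] = (-0.6826, 20.5248) + 10 * (-0.0872, 0.9962) = (-0.6826 + -0.8716, 20.5248 + 9.9619) = (-1.5541, 30.4868)
End effector: (-1.5541, 30.4868)

Answer: -1.5541 30.4868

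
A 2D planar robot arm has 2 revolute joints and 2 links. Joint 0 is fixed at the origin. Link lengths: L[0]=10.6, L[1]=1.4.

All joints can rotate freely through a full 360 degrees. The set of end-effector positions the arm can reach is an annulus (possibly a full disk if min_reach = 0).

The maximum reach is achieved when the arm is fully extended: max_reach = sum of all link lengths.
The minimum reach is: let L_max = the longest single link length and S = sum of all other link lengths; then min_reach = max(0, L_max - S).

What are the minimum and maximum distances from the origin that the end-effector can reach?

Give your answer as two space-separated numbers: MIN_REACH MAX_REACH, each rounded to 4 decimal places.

Answer: 9.2000 12.0000

Derivation:
Link lengths: [10.6, 1.4]
max_reach = 10.6 + 1.4 = 12
L_max = max([10.6, 1.4]) = 10.6
S (sum of others) = 12 - 10.6 = 1.4
min_reach = max(0, 10.6 - 1.4) = max(0, 9.2) = 9.2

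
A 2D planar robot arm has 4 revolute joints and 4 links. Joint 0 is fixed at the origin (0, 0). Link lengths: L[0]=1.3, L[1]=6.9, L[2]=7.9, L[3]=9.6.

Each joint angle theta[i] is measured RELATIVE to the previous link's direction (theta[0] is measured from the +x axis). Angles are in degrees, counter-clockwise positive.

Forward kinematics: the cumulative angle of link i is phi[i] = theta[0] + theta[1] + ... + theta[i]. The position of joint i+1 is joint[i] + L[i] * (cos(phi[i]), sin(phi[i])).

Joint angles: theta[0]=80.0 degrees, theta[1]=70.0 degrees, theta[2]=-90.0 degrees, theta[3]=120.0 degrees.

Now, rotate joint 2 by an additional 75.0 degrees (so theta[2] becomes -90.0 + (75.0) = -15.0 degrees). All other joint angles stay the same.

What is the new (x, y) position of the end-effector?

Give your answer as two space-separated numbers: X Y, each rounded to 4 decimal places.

Answer: -13.8206 1.0435

Derivation:
joint[0] = (0.0000, 0.0000)  (base)
link 0: phi[0] = 80 = 80 deg
  cos(80 deg) = 0.1736, sin(80 deg) = 0.9848
  joint[1] = (0.0000, 0.0000) + 1.3 * (0.1736, 0.9848) = (0.0000 + 0.2257, 0.0000 + 1.2803) = (0.2257, 1.2803)
link 1: phi[1] = 80 + 70 = 150 deg
  cos(150 deg) = -0.8660, sin(150 deg) = 0.5000
  joint[2] = (0.2257, 1.2803) + 6.9 * (-0.8660, 0.5000) = (0.2257 + -5.9756, 1.2803 + 3.4500) = (-5.7498, 4.7303)
link 2: phi[2] = 80 + 70 + -15 = 135 deg
  cos(135 deg) = -0.7071, sin(135 deg) = 0.7071
  joint[3] = (-5.7498, 4.7303) + 7.9 * (-0.7071, 0.7071) = (-5.7498 + -5.5861, 4.7303 + 5.5861) = (-11.3360, 10.3164)
link 3: phi[3] = 80 + 70 + -15 + 120 = 255 deg
  cos(255 deg) = -0.2588, sin(255 deg) = -0.9659
  joint[4] = (-11.3360, 10.3164) + 9.6 * (-0.2588, -0.9659) = (-11.3360 + -2.4847, 10.3164 + -9.2729) = (-13.8206, 1.0435)
End effector: (-13.8206, 1.0435)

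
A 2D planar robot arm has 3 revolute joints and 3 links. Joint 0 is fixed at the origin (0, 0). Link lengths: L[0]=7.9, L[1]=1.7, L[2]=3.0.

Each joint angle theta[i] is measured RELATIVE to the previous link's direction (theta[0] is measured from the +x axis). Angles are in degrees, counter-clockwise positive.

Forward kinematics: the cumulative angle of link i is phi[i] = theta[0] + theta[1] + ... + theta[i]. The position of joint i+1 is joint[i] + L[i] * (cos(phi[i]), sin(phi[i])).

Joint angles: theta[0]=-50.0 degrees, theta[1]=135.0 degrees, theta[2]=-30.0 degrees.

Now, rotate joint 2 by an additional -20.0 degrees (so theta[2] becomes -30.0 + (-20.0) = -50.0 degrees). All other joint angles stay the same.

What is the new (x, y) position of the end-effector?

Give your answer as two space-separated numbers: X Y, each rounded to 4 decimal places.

joint[0] = (0.0000, 0.0000)  (base)
link 0: phi[0] = -50 = -50 deg
  cos(-50 deg) = 0.6428, sin(-50 deg) = -0.7660
  joint[1] = (0.0000, 0.0000) + 7.9 * (0.6428, -0.7660) = (0.0000 + 5.0780, 0.0000 + -6.0518) = (5.0780, -6.0518)
link 1: phi[1] = -50 + 135 = 85 deg
  cos(85 deg) = 0.0872, sin(85 deg) = 0.9962
  joint[2] = (5.0780, -6.0518) + 1.7 * (0.0872, 0.9962) = (5.0780 + 0.1482, -6.0518 + 1.6935) = (5.2262, -4.3582)
link 2: phi[2] = -50 + 135 + -50 = 35 deg
  cos(35 deg) = 0.8192, sin(35 deg) = 0.5736
  joint[3] = (5.2262, -4.3582) + 3 * (0.8192, 0.5736) = (5.2262 + 2.4575, -4.3582 + 1.7207) = (7.6836, -2.6375)
End effector: (7.6836, -2.6375)

Answer: 7.6836 -2.6375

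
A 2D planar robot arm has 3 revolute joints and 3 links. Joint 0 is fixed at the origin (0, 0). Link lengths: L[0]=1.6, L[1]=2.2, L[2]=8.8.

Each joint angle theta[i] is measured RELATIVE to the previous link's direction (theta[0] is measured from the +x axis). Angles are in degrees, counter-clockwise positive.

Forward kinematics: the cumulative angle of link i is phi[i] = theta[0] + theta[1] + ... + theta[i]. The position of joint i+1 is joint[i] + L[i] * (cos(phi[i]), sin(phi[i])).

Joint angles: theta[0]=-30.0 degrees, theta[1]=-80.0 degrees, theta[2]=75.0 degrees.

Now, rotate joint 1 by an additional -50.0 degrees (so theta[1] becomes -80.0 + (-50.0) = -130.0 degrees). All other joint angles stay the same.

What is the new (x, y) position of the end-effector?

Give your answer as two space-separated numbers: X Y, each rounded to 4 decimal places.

Answer: 0.0853 -10.3190

Derivation:
joint[0] = (0.0000, 0.0000)  (base)
link 0: phi[0] = -30 = -30 deg
  cos(-30 deg) = 0.8660, sin(-30 deg) = -0.5000
  joint[1] = (0.0000, 0.0000) + 1.6 * (0.8660, -0.5000) = (0.0000 + 1.3856, 0.0000 + -0.8000) = (1.3856, -0.8000)
link 1: phi[1] = -30 + -130 = -160 deg
  cos(-160 deg) = -0.9397, sin(-160 deg) = -0.3420
  joint[2] = (1.3856, -0.8000) + 2.2 * (-0.9397, -0.3420) = (1.3856 + -2.0673, -0.8000 + -0.7524) = (-0.6817, -1.5524)
link 2: phi[2] = -30 + -130 + 75 = -85 deg
  cos(-85 deg) = 0.0872, sin(-85 deg) = -0.9962
  joint[3] = (-0.6817, -1.5524) + 8.8 * (0.0872, -0.9962) = (-0.6817 + 0.7670, -1.5524 + -8.7665) = (0.0853, -10.3190)
End effector: (0.0853, -10.3190)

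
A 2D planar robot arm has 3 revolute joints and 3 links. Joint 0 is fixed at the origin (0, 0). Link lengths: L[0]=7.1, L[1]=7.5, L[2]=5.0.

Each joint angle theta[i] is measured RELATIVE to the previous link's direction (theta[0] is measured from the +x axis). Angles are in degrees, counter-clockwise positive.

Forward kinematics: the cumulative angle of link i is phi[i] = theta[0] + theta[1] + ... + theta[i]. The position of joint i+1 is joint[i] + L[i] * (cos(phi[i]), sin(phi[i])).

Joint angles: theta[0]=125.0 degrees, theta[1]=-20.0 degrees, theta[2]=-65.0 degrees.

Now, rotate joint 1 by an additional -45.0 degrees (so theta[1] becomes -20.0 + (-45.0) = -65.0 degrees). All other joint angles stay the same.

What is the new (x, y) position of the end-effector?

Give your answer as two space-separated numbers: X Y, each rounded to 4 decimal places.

joint[0] = (0.0000, 0.0000)  (base)
link 0: phi[0] = 125 = 125 deg
  cos(125 deg) = -0.5736, sin(125 deg) = 0.8192
  joint[1] = (0.0000, 0.0000) + 7.1 * (-0.5736, 0.8192) = (0.0000 + -4.0724, 0.0000 + 5.8160) = (-4.0724, 5.8160)
link 1: phi[1] = 125 + -65 = 60 deg
  cos(60 deg) = 0.5000, sin(60 deg) = 0.8660
  joint[2] = (-4.0724, 5.8160) + 7.5 * (0.5000, 0.8660) = (-4.0724 + 3.7500, 5.8160 + 6.4952) = (-0.3224, 12.3112)
link 2: phi[2] = 125 + -65 + -65 = -5 deg
  cos(-5 deg) = 0.9962, sin(-5 deg) = -0.0872
  joint[3] = (-0.3224, 12.3112) + 5 * (0.9962, -0.0872) = (-0.3224 + 4.9810, 12.3112 + -0.4358) = (4.6586, 11.8754)
End effector: (4.6586, 11.8754)

Answer: 4.6586 11.8754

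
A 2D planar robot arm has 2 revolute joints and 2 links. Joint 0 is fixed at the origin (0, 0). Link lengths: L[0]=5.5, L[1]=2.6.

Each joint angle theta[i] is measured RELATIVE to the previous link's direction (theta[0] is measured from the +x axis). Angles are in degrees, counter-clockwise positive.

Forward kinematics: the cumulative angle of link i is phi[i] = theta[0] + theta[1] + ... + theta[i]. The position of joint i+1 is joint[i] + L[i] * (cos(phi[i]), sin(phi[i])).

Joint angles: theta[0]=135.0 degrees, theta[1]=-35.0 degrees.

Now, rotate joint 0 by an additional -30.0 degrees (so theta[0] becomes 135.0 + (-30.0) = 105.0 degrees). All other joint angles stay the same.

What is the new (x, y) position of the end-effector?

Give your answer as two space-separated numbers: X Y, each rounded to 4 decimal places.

Answer: -0.5343 7.7558

Derivation:
joint[0] = (0.0000, 0.0000)  (base)
link 0: phi[0] = 105 = 105 deg
  cos(105 deg) = -0.2588, sin(105 deg) = 0.9659
  joint[1] = (0.0000, 0.0000) + 5.5 * (-0.2588, 0.9659) = (0.0000 + -1.4235, 0.0000 + 5.3126) = (-1.4235, 5.3126)
link 1: phi[1] = 105 + -35 = 70 deg
  cos(70 deg) = 0.3420, sin(70 deg) = 0.9397
  joint[2] = (-1.4235, 5.3126) + 2.6 * (0.3420, 0.9397) = (-1.4235 + 0.8893, 5.3126 + 2.4432) = (-0.5343, 7.7558)
End effector: (-0.5343, 7.7558)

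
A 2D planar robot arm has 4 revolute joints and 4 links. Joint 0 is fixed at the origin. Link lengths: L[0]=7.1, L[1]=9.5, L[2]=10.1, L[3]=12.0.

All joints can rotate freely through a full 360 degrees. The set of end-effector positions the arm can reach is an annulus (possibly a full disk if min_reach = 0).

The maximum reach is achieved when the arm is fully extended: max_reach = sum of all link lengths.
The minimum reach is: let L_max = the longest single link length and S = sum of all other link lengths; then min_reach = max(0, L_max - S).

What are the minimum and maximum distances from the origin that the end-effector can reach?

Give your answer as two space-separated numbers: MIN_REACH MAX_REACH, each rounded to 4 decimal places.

Link lengths: [7.1, 9.5, 10.1, 12.0]
max_reach = 7.1 + 9.5 + 10.1 + 12 = 38.7
L_max = max([7.1, 9.5, 10.1, 12.0]) = 12
S (sum of others) = 38.7 - 12 = 26.7
min_reach = max(0, 12 - 26.7) = max(0, -14.7) = 0

Answer: 0.0000 38.7000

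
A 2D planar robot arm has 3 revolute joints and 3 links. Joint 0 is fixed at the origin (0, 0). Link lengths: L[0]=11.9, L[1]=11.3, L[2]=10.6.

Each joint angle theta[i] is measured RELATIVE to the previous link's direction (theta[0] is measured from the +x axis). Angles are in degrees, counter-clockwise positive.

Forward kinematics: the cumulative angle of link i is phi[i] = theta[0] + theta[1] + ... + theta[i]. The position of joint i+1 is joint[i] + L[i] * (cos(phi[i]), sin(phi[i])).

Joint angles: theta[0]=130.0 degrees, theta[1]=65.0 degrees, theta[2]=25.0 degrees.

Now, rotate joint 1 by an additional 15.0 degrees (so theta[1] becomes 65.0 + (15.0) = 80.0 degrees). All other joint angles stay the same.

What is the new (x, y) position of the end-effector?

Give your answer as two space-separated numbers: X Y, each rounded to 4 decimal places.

Answer: -23.5152 -5.2171

Derivation:
joint[0] = (0.0000, 0.0000)  (base)
link 0: phi[0] = 130 = 130 deg
  cos(130 deg) = -0.6428, sin(130 deg) = 0.7660
  joint[1] = (0.0000, 0.0000) + 11.9 * (-0.6428, 0.7660) = (0.0000 + -7.6492, 0.0000 + 9.1159) = (-7.6492, 9.1159)
link 1: phi[1] = 130 + 80 = 210 deg
  cos(210 deg) = -0.8660, sin(210 deg) = -0.5000
  joint[2] = (-7.6492, 9.1159) + 11.3 * (-0.8660, -0.5000) = (-7.6492 + -9.7861, 9.1159 + -5.6500) = (-17.4353, 3.4659)
link 2: phi[2] = 130 + 80 + 25 = 235 deg
  cos(235 deg) = -0.5736, sin(235 deg) = -0.8192
  joint[3] = (-17.4353, 3.4659) + 10.6 * (-0.5736, -0.8192) = (-17.4353 + -6.0799, 3.4659 + -8.6830) = (-23.5152, -5.2171)
End effector: (-23.5152, -5.2171)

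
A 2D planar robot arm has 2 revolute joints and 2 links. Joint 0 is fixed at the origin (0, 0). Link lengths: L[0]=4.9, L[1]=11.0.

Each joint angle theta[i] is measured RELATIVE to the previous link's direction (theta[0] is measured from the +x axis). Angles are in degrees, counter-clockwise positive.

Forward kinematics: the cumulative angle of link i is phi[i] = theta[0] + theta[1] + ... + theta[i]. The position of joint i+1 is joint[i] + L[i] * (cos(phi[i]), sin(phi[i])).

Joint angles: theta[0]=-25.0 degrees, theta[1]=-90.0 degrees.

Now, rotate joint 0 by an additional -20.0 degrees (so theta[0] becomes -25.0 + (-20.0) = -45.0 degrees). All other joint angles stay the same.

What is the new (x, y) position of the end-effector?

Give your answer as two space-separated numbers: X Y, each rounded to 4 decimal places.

Answer: -4.3134 -11.2430

Derivation:
joint[0] = (0.0000, 0.0000)  (base)
link 0: phi[0] = -45 = -45 deg
  cos(-45 deg) = 0.7071, sin(-45 deg) = -0.7071
  joint[1] = (0.0000, 0.0000) + 4.9 * (0.7071, -0.7071) = (0.0000 + 3.4648, 0.0000 + -3.4648) = (3.4648, -3.4648)
link 1: phi[1] = -45 + -90 = -135 deg
  cos(-135 deg) = -0.7071, sin(-135 deg) = -0.7071
  joint[2] = (3.4648, -3.4648) + 11 * (-0.7071, -0.7071) = (3.4648 + -7.7782, -3.4648 + -7.7782) = (-4.3134, -11.2430)
End effector: (-4.3134, -11.2430)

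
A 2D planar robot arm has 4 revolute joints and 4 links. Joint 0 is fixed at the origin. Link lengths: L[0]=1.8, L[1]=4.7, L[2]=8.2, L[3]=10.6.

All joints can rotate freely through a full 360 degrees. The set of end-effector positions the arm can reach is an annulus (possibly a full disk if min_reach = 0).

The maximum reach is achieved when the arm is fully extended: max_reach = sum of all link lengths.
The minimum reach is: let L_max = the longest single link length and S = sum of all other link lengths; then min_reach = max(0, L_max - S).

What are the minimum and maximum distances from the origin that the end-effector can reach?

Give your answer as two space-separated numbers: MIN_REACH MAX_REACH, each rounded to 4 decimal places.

Answer: 0.0000 25.3000

Derivation:
Link lengths: [1.8, 4.7, 8.2, 10.6]
max_reach = 1.8 + 4.7 + 8.2 + 10.6 = 25.3
L_max = max([1.8, 4.7, 8.2, 10.6]) = 10.6
S (sum of others) = 25.3 - 10.6 = 14.7
min_reach = max(0, 10.6 - 14.7) = max(0, -4.1) = 0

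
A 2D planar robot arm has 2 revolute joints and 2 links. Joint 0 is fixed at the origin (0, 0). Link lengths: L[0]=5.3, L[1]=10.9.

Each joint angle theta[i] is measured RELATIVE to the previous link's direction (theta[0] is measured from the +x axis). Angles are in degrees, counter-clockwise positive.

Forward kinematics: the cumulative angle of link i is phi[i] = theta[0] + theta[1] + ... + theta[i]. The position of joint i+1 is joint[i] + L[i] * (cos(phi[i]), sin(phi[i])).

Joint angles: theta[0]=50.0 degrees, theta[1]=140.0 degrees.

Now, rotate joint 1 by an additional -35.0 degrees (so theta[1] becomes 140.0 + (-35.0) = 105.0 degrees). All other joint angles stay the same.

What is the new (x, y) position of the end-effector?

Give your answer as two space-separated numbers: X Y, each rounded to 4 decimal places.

Answer: -6.4720 8.6666

Derivation:
joint[0] = (0.0000, 0.0000)  (base)
link 0: phi[0] = 50 = 50 deg
  cos(50 deg) = 0.6428, sin(50 deg) = 0.7660
  joint[1] = (0.0000, 0.0000) + 5.3 * (0.6428, 0.7660) = (0.0000 + 3.4068, 0.0000 + 4.0600) = (3.4068, 4.0600)
link 1: phi[1] = 50 + 105 = 155 deg
  cos(155 deg) = -0.9063, sin(155 deg) = 0.4226
  joint[2] = (3.4068, 4.0600) + 10.9 * (-0.9063, 0.4226) = (3.4068 + -9.8788, 4.0600 + 4.6065) = (-6.4720, 8.6666)
End effector: (-6.4720, 8.6666)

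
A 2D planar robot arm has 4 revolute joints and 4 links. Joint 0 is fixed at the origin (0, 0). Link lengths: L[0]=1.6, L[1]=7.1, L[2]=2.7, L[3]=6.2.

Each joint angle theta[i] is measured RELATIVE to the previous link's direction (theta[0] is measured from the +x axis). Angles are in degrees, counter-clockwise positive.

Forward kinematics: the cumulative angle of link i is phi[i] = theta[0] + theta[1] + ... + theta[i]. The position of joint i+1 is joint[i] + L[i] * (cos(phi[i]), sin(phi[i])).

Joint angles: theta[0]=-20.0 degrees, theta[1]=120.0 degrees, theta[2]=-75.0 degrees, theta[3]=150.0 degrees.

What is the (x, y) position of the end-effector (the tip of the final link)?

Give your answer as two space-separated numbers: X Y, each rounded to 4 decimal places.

Answer: -3.4588 8.1263

Derivation:
joint[0] = (0.0000, 0.0000)  (base)
link 0: phi[0] = -20 = -20 deg
  cos(-20 deg) = 0.9397, sin(-20 deg) = -0.3420
  joint[1] = (0.0000, 0.0000) + 1.6 * (0.9397, -0.3420) = (0.0000 + 1.5035, 0.0000 + -0.5472) = (1.5035, -0.5472)
link 1: phi[1] = -20 + 120 = 100 deg
  cos(100 deg) = -0.1736, sin(100 deg) = 0.9848
  joint[2] = (1.5035, -0.5472) + 7.1 * (-0.1736, 0.9848) = (1.5035 + -1.2329, -0.5472 + 6.9921) = (0.2706, 6.4449)
link 2: phi[2] = -20 + 120 + -75 = 25 deg
  cos(25 deg) = 0.9063, sin(25 deg) = 0.4226
  joint[3] = (0.2706, 6.4449) + 2.7 * (0.9063, 0.4226) = (0.2706 + 2.4470, 6.4449 + 1.1411) = (2.7176, 7.5860)
link 3: phi[3] = -20 + 120 + -75 + 150 = 175 deg
  cos(175 deg) = -0.9962, sin(175 deg) = 0.0872
  joint[4] = (2.7176, 7.5860) + 6.2 * (-0.9962, 0.0872) = (2.7176 + -6.1764, 7.5860 + 0.5404) = (-3.4588, 8.1263)
End effector: (-3.4588, 8.1263)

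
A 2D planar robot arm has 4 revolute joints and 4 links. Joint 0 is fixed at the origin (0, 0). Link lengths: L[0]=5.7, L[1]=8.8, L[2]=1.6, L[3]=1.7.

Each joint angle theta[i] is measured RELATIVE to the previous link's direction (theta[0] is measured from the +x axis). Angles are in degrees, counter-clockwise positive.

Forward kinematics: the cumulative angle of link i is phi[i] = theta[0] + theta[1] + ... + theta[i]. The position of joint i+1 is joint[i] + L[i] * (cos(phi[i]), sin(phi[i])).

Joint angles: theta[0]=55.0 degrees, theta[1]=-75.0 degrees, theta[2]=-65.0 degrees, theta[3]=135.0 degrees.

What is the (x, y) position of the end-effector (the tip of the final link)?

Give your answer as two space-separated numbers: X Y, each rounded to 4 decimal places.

joint[0] = (0.0000, 0.0000)  (base)
link 0: phi[0] = 55 = 55 deg
  cos(55 deg) = 0.5736, sin(55 deg) = 0.8192
  joint[1] = (0.0000, 0.0000) + 5.7 * (0.5736, 0.8192) = (0.0000 + 3.2694, 0.0000 + 4.6692) = (3.2694, 4.6692)
link 1: phi[1] = 55 + -75 = -20 deg
  cos(-20 deg) = 0.9397, sin(-20 deg) = -0.3420
  joint[2] = (3.2694, 4.6692) + 8.8 * (0.9397, -0.3420) = (3.2694 + 8.2693, 4.6692 + -3.0098) = (11.5387, 1.6594)
link 2: phi[2] = 55 + -75 + -65 = -85 deg
  cos(-85 deg) = 0.0872, sin(-85 deg) = -0.9962
  joint[3] = (11.5387, 1.6594) + 1.6 * (0.0872, -0.9962) = (11.5387 + 0.1394, 1.6594 + -1.5939) = (11.6781, 0.0655)
link 3: phi[3] = 55 + -75 + -65 + 135 = 50 deg
  cos(50 deg) = 0.6428, sin(50 deg) = 0.7660
  joint[4] = (11.6781, 0.0655) + 1.7 * (0.6428, 0.7660) = (11.6781 + 1.0927, 0.0655 + 1.3023) = (12.7709, 1.3678)
End effector: (12.7709, 1.3678)

Answer: 12.7709 1.3678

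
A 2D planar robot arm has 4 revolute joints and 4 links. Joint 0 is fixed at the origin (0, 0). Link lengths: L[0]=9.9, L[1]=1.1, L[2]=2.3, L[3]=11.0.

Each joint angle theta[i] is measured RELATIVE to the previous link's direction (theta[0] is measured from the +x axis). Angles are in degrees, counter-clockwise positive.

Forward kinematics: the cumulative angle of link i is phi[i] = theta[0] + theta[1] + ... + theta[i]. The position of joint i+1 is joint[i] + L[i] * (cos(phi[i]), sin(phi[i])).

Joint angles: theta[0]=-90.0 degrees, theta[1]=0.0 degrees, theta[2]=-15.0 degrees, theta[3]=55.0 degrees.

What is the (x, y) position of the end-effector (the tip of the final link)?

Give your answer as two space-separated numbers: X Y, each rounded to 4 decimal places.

Answer: 6.4754 -21.6481

Derivation:
joint[0] = (0.0000, 0.0000)  (base)
link 0: phi[0] = -90 = -90 deg
  cos(-90 deg) = 0.0000, sin(-90 deg) = -1.0000
  joint[1] = (0.0000, 0.0000) + 9.9 * (0.0000, -1.0000) = (0.0000 + 0.0000, 0.0000 + -9.9000) = (0.0000, -9.9000)
link 1: phi[1] = -90 + 0 = -90 deg
  cos(-90 deg) = 0.0000, sin(-90 deg) = -1.0000
  joint[2] = (0.0000, -9.9000) + 1.1 * (0.0000, -1.0000) = (0.0000 + 0.0000, -9.9000 + -1.1000) = (0.0000, -11.0000)
link 2: phi[2] = -90 + 0 + -15 = -105 deg
  cos(-105 deg) = -0.2588, sin(-105 deg) = -0.9659
  joint[3] = (0.0000, -11.0000) + 2.3 * (-0.2588, -0.9659) = (0.0000 + -0.5953, -11.0000 + -2.2216) = (-0.5953, -13.2216)
link 3: phi[3] = -90 + 0 + -15 + 55 = -50 deg
  cos(-50 deg) = 0.6428, sin(-50 deg) = -0.7660
  joint[4] = (-0.5953, -13.2216) + 11 * (0.6428, -0.7660) = (-0.5953 + 7.0707, -13.2216 + -8.4265) = (6.4754, -21.6481)
End effector: (6.4754, -21.6481)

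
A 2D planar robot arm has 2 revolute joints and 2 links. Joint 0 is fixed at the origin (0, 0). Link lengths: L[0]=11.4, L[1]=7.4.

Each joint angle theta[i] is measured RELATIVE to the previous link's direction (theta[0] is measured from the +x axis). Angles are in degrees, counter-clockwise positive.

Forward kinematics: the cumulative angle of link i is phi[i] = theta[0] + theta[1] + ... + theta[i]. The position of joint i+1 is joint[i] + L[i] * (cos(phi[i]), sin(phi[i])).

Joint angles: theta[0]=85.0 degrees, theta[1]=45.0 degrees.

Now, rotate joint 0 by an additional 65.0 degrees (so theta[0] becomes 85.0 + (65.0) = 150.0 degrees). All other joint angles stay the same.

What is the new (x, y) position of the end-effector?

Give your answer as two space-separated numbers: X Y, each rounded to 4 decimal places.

Answer: -17.0205 3.7847

Derivation:
joint[0] = (0.0000, 0.0000)  (base)
link 0: phi[0] = 150 = 150 deg
  cos(150 deg) = -0.8660, sin(150 deg) = 0.5000
  joint[1] = (0.0000, 0.0000) + 11.4 * (-0.8660, 0.5000) = (0.0000 + -9.8727, 0.0000 + 5.7000) = (-9.8727, 5.7000)
link 1: phi[1] = 150 + 45 = 195 deg
  cos(195 deg) = -0.9659, sin(195 deg) = -0.2588
  joint[2] = (-9.8727, 5.7000) + 7.4 * (-0.9659, -0.2588) = (-9.8727 + -7.1479, 5.7000 + -1.9153) = (-17.0205, 3.7847)
End effector: (-17.0205, 3.7847)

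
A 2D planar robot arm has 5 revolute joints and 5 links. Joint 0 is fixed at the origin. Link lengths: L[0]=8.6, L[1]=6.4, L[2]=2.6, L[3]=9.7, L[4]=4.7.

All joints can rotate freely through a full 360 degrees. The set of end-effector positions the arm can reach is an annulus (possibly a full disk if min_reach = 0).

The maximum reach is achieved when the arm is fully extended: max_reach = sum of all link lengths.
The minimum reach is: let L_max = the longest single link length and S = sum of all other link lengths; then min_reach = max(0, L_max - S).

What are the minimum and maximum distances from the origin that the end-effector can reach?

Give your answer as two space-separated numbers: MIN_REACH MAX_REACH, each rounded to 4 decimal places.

Answer: 0.0000 32.0000

Derivation:
Link lengths: [8.6, 6.4, 2.6, 9.7, 4.7]
max_reach = 8.6 + 6.4 + 2.6 + 9.7 + 4.7 = 32
L_max = max([8.6, 6.4, 2.6, 9.7, 4.7]) = 9.7
S (sum of others) = 32 - 9.7 = 22.3
min_reach = max(0, 9.7 - 22.3) = max(0, -12.6) = 0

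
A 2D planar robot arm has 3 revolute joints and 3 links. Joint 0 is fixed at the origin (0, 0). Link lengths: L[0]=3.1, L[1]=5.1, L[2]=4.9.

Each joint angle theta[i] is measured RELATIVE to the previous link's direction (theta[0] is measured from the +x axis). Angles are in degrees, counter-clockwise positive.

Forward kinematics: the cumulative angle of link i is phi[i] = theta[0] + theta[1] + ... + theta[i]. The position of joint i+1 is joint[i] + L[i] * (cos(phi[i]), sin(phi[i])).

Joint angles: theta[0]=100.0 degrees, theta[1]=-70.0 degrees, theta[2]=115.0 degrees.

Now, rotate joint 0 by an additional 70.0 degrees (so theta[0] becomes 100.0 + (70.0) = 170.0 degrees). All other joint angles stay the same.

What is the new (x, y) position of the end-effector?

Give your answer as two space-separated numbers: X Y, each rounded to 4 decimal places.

Answer: -7.9524 2.7503

Derivation:
joint[0] = (0.0000, 0.0000)  (base)
link 0: phi[0] = 170 = 170 deg
  cos(170 deg) = -0.9848, sin(170 deg) = 0.1736
  joint[1] = (0.0000, 0.0000) + 3.1 * (-0.9848, 0.1736) = (0.0000 + -3.0529, 0.0000 + 0.5383) = (-3.0529, 0.5383)
link 1: phi[1] = 170 + -70 = 100 deg
  cos(100 deg) = -0.1736, sin(100 deg) = 0.9848
  joint[2] = (-3.0529, 0.5383) + 5.1 * (-0.1736, 0.9848) = (-3.0529 + -0.8856, 0.5383 + 5.0225) = (-3.9385, 5.5608)
link 2: phi[2] = 170 + -70 + 115 = 215 deg
  cos(215 deg) = -0.8192, sin(215 deg) = -0.5736
  joint[3] = (-3.9385, 5.5608) + 4.9 * (-0.8192, -0.5736) = (-3.9385 + -4.0138, 5.5608 + -2.8105) = (-7.9524, 2.7503)
End effector: (-7.9524, 2.7503)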